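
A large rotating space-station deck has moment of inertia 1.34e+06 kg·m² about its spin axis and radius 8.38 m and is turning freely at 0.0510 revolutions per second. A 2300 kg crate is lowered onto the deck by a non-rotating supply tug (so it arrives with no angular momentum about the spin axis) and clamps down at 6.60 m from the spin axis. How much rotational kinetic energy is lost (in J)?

energy lost ≈ 4790 J

No external torque acts about the spin axis; L_before = L_after.
Added inertia Σmr² = (2300)(6.60)² = 1.002e+05 kg·m²; I_f = 1.340e+06 + 1.002e+05 = 1.440e+06 kg·m².
ω_f = I_p ω_i / I_f = (1.340e+06)(0.0510) / 1.440e+06 = 0.04745 rev/s.
KE_i = ½(1.340e+06)(0.3204 rad/s)² = 68800 J; KE_f = ½(1.440e+06)(0.2982)² = 64010 J.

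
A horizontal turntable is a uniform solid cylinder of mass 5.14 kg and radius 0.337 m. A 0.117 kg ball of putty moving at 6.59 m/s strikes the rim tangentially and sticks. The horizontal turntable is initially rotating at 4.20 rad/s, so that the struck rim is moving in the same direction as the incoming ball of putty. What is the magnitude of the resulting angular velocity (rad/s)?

About the axle the impulsive forces during the collision are internal, so angular momentum about that axis is conserved.
I_p = ½(5.14)(0.337)² = 0.2919 kg·m². Taking the sense of the ball of putty's angular momentum as positive, L_{ball} = m v R = (0.117)(6.59)(0.337) = 0.2598 kg·m²/s.
L_i = +I_p ω_p + m v R = +(0.2919)(4.20) + 0.2598 = 1.486 kg·m²/s.
After sticking, I_f = I_p + m R² = 0.2919 + (0.117)(0.337)² = 0.3052 kg·m².
ω_f = L_i / I_f = 1.486 / 0.3052 = 4.869 rad/s.

|ω_f| ≈ 4.87 rad/s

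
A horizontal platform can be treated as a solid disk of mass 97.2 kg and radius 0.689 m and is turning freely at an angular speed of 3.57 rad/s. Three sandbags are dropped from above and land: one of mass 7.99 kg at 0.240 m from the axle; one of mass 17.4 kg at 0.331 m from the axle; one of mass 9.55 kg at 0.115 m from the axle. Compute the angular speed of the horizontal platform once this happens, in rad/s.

The added mass arrives with no angular momentum about the axle, and any external torque about the axle is negligible, so the system's angular momentum is conserved.
I_p = ½(97.2)(0.689)² = 23.07 kg·m².
Added inertia Σmr² = (7.99)(0.240)² + (17.4)(0.331)² + (9.55)(0.115)² = 2.493 kg·m²; I_f = 23.07 + 2.493 = 25.56 kg·m².
ω_f = I_p ω_i / I_f = (23.07)(3.57) / 25.56 = 3.222 rad/s.

ω_f ≈ 3.22 rad/s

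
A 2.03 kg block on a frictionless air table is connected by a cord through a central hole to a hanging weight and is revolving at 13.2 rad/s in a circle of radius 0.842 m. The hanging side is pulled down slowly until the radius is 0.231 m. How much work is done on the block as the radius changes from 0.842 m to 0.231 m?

W ≈ 1540 J

No torque about the axis ⇒ m r₁² ω₁ = m r₂² ω₂.
ω₂ = ω₁ (r₁/r₂)² = (13.2)(0.842/0.231)² = 175.4 rad/s.
W = ΔKE = ½m(v₂² − v₁²) = 1540 J.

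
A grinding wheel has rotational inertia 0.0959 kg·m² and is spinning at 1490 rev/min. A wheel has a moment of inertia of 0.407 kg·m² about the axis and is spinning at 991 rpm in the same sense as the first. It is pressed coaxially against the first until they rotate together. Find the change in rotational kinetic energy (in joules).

The coupling torques are internal; angular momentum about the shared axis is conserved.
Taking A's sense as positive: L = (0.09590)(1490) + (0.4070)(991) = 546.2 kg·m²·rpm.
Combined I = 0.09590 + 0.4070 = 0.5029 kg·m².
ω_f = L / I = 546.2 / 0.5029 = 1086 rpm.
KE_i = ½ΣIω² = 3359 J; KE_f = ½(0.5029)(113.7)² = 3253 J.

ΔKE ≈ -106 J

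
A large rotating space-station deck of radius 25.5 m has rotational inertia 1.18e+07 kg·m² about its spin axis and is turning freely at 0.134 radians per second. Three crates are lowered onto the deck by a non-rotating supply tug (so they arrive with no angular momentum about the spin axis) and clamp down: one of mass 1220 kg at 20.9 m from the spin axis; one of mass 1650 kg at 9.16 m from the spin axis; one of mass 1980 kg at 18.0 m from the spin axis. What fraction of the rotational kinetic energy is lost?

The added mass arrives with no angular momentum about the spin axis, and any external torque about the spin axis is negligible, so the system's angular momentum is conserved.
Added inertia Σmr² = (1220)(20.9)² + (1650)(9.16)² + (1980)(18.0)² = 1.313e+06 kg·m²; I_f = 1.180e+07 + 1.313e+06 = 1.311e+07 kg·m².
ω_f = I_p ω_i / I_f = (1.180e+07)(0.134) / 1.311e+07 = 0.1206 rad/s.
KE_i = ½(1.180e+07)(0.1340 rad/s)² = 1.059e+05 J; KE_f = ½(1.311e+07)(0.1206)² = 95330 J.
Fraction lost = 0.1001.

fraction ≈ 0.100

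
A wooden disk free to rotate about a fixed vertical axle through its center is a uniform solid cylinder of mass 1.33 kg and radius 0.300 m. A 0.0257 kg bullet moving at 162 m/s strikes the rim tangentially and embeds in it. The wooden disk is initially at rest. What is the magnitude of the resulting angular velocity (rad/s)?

|ω_f| ≈ 20.1 rad/s

About the axle the impulsive forces during the collision are internal, so angular momentum about that axis is conserved.
I_p = ½(1.33)(0.300)² = 0.05985 kg·m². Taking the sense of the bullet's angular momentum as positive, L_{bullet} = m v R = (0.0257)(162)(0.300) = 1.249 kg·m²/s.
L_i = 0 + 1.249 = 1.249 kg·m²/s.
After sticking, I_f = I_p + m R² = 0.05985 + (0.0257)(0.300)² = 0.06216 kg·m².
ω_f = L_i / I_f = 1.249 / 0.06216 = 20.09 rad/s.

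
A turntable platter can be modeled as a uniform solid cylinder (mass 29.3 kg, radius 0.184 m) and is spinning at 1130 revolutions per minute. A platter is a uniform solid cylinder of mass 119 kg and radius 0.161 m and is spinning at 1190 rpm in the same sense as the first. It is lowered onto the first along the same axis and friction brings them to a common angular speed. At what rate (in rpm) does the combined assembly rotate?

|ω_f| ≈ 1180 rpm

No external torque acts about the common axis, so total angular momentum is conserved.
Moments of inertia: I_A = ½(29.3)(0.184)² = 0.4960 kg·m²; I_B = ½(119)(0.161)² = 1.542 kg·m².
Taking A's sense as positive: L = (0.4960)(1130) + (1.542)(1190) = 2396 kg·m²·rpm.
Combined I = 0.4960 + 1.542 = 2.038 kg·m².
ω_f = L / I = 2396 / 2.038 = 1175 rpm.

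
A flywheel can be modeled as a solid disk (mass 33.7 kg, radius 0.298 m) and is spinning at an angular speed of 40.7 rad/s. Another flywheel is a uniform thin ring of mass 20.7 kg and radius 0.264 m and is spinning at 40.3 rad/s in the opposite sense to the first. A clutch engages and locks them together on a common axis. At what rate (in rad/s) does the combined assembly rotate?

|ω_f| ≈ 0.939 rad/s

No external torque acts about the common axis, so total angular momentum is conserved.
Moments of inertia: I_A = ½(33.7)(0.298)² = 1.496 kg·m²; I_B = (20.7)(0.264)² = 1.443 kg·m².
Taking A's sense as positive: L = (1.496)(40.7) − (1.443)(40.3) = 2.760 kg·m²·rad/s.
Combined I = 1.496 + 1.443 = 2.939 kg·m².
ω_f = L / I = 2.760 / 2.939 = 0.9392 rad/s.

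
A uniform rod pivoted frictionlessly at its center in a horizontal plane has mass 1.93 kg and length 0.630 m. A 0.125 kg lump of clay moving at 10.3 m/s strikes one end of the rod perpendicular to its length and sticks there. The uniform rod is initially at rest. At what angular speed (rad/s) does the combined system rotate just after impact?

About the pivot the impulsive forces during the collision are internal, so angular momentum about that axis is conserved.
I_p = (1/12)(1.93)(0.630)² = 0.06383 kg·m². Taking the sense of the lump of clay's angular momentum as positive, L_{lump} = m v R = (0.125)(10.3)(0.630/2) = 0.4056 kg·m²/s.
L_i = 0 + 0.4056 = 0.4056 kg·m²/s.
After sticking, I_f = I_p + m R² = 0.06383 + (0.125)(0.630/2)² = 0.07624 kg·m².
ω_f = L_i / I_f = 0.4056 / 0.07624 = 5.320 rad/s.

|ω_f| ≈ 5.32 rad/s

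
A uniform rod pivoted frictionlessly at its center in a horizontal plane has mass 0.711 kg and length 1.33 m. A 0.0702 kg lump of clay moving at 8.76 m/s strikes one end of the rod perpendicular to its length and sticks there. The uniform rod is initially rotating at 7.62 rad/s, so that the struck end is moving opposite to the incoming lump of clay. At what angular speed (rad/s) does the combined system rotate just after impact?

About the pivot the impulsive forces during the collision are internal, so angular momentum about that axis is conserved.
I_p = (1/12)(0.711)(1.33)² = 0.1048 kg·m². Taking the sense of the lump of clay's angular momentum as positive, L_{lump} = m v R = (0.0702)(8.76)(1.33/2) = 0.4089 kg·m²/s.
L_i = −I_p ω_p + m v R = −(0.1048)(7.62) + 0.4089 = -0.3897 kg·m²/s.
After sticking, I_f = I_p + m R² = 0.1048 + (0.0702)(1.33/2)² = 0.1359 kg·m².
ω_f = L_i / I_f = -0.3897 / 0.1359 = -2.868 rad/s.

|ω_f| ≈ 2.87 rad/s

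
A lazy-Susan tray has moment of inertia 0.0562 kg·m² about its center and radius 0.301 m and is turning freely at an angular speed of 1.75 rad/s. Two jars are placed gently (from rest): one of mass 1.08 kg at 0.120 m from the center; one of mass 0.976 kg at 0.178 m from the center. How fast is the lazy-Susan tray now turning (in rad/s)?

ω_f ≈ 0.958 rad/s

The added mass arrives with no angular momentum about the center, and any external torque about the center is negligible, so the system's angular momentum is conserved.
Added inertia Σmr² = (1.08)(0.120)² + (0.976)(0.178)² = 0.04648 kg·m²; I_f = 0.05620 + 0.04648 = 0.1027 kg·m².
ω_f = I_p ω_i / I_f = (0.05620)(1.75) / 0.1027 = 0.9579 rad/s.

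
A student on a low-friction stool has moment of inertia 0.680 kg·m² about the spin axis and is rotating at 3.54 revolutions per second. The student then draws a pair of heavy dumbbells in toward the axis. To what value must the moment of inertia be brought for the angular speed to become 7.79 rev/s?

No external torque acts about the spin axis, so angular momentum is conserved.
I₂ = I₁ω₁ / ω₂ = (0.680)(3.54) / (7.79) = 0.3090 kg·m².

I₂ ≈ 0.309 kg·m²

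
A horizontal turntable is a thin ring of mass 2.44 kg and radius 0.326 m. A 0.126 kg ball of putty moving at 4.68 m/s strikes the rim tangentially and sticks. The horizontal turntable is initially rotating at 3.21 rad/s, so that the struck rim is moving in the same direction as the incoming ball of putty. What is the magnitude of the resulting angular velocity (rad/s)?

|ω_f| ≈ 3.76 rad/s

The axle reaction passes through the axle and exerts no torque about it; angular momentum about the axle is conserved through the impact.
I_p = (2.44)(0.326)² = 0.2593 kg·m². Taking the sense of the ball of putty's angular momentum as positive, L_{ball} = m v R = (0.126)(4.68)(0.326) = 0.1922 kg·m²/s.
L_i = +I_p ω_p + m v R = +(0.2593)(3.21) + 0.1922 = 1.025 kg·m²/s.
After sticking, I_f = I_p + m R² = 0.2593 + (0.126)(0.326)² = 0.2727 kg·m².
ω_f = L_i / I_f = 1.025 / 0.2727 = 3.757 rad/s.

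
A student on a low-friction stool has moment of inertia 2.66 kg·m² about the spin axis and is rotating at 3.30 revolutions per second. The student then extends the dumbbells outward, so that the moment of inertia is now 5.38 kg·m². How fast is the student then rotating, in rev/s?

No external torque acts about the spin axis, so angular momentum is conserved.
ω₂ = I₁ω₁ / I₂ = (2.660)(3.30 rev/s) / (5.380) = 1.632 rev/s.

ω₂ ≈ 1.63 rev/s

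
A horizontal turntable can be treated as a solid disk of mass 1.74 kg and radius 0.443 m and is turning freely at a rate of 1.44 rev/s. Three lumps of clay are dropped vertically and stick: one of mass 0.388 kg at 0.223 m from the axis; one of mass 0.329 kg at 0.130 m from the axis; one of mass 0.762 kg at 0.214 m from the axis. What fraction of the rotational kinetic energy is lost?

fraction ≈ 0.259

The added mass arrives with no angular momentum about the axis, and any external torque about the axis is negligible, so the system's angular momentum is conserved.
I_p = ½(1.74)(0.443)² = 0.1707 kg·m².
Added inertia Σmr² = (0.388)(0.223)² + (0.329)(0.130)² + (0.762)(0.214)² = 0.05975 kg·m²; I_f = 0.1707 + 0.05975 = 0.2305 kg·m².
ω_f = I_p ω_i / I_f = (0.1707)(1.44) / 0.2305 = 1.067 rev/s.
KE_i = ½(0.1707)(9.048 rad/s)² = 6.988 J; KE_f = ½(0.2305)(6.702)² = 5.177 J.
Fraction lost = 0.2592.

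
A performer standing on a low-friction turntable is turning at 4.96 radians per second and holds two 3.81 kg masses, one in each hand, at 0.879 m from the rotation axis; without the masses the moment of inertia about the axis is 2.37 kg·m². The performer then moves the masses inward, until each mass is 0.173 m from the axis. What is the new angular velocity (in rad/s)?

No external torque acts about the spin axis, so angular momentum is conserved.
I₁ = 2.37 + 2(3.81)(0.879)² = 8.258 kg·m²; I₂ = 2.37 + 2(3.81)(0.173)² = 2.598 kg·m².
ω₂ = I₁ω₁ / I₂ = (8.258)(4.96 rad/s) / (2.598) = 15.76 rad/s.

ω₂ ≈ 15.8 rad/s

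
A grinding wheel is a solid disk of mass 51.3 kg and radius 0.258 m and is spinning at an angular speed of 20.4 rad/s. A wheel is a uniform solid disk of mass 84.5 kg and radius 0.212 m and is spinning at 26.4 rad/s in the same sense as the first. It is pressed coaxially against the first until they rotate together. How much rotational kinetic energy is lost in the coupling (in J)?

ΔKE lost ≈ 16.2 J

The coupling torques are internal; angular momentum about the shared axis is conserved.
Moments of inertia: I_A = ½(51.3)(0.258)² = 1.707 kg·m²; I_B = ½(84.5)(0.212)² = 1.899 kg·m².
Taking A's sense as positive: L = (1.707)(20.4) + (1.899)(26.4) = 84.96 kg·m²·rad/s.
Combined I = 1.707 + 1.899 = 3.606 kg·m².
ω_f = L / I = 84.96 / 3.606 = 23.56 rad/s.
KE_i = ½ΣIω² = 1017 J; KE_f = ½(3.606)(23.56)² = 1001 J.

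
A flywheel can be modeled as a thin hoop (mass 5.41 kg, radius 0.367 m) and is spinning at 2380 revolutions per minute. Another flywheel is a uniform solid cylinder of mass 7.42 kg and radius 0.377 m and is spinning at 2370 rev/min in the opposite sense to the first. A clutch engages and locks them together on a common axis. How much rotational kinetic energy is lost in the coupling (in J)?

ΔKE lost ≈ 37800 J

The coupling torques are internal; angular momentum about the shared axis is conserved.
Moments of inertia: I_A = (5.41)(0.367)² = 0.7287 kg·m²; I_B = ½(7.42)(0.377)² = 0.5273 kg·m².
Taking A's sense as positive: L = (0.7287)(2380) − (0.5273)(2370) = 484.5 kg·m²·rpm.
Combined I = 0.7287 + 0.5273 = 1.256 kg·m².
ω_f = L / I = 484.5 / 1.256 = 385.8 rpm.
KE_i = ½ΣIω² = 38870 J; KE_f = ½(1.256)(40.40)² = 1025 J.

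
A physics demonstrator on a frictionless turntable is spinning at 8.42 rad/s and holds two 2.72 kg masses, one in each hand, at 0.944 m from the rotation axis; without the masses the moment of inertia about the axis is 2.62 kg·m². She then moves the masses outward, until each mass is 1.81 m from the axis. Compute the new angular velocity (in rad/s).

No external torque acts about the spin axis, so angular momentum is conserved.
I₁ = 2.62 + 2(2.72)(0.944)² = 7.468 kg·m²; I₂ = 2.62 + 2(2.72)(1.81)² = 20.44 kg·m².
ω₂ = I₁ω₁ / I₂ = (7.468)(8.42 rad/s) / (20.44) = 3.076 rad/s.

ω₂ ≈ 3.08 rad/s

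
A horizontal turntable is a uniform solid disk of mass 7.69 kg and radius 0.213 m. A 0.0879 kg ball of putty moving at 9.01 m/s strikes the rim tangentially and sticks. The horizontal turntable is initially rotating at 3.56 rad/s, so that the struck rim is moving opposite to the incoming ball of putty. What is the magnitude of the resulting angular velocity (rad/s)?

About the axle the impulsive forces during the collision are internal, so angular momentum about that axis is conserved.
I_p = ½(7.69)(0.213)² = 0.1744 kg·m². Taking the sense of the ball of putty's angular momentum as positive, L_{ball} = m v R = (0.0879)(9.01)(0.213) = 0.1687 kg·m²/s.
L_i = −I_p ω_p + m v R = −(0.1744)(3.56) + 0.1687 = -0.4523 kg·m²/s.
After sticking, I_f = I_p + m R² = 0.1744 + (0.0879)(0.213)² = 0.1784 kg·m².
ω_f = L_i / I_f = -0.4523 / 0.1784 = -2.535 rad/s.

|ω_f| ≈ 2.54 rad/s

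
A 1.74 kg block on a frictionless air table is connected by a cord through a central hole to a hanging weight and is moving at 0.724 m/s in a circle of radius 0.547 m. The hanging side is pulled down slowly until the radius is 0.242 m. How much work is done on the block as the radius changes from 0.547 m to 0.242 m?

W ≈ 1.87 J

The only horizontal force on the mass is along the cord (radial), so it exerts no torque about the hole and angular momentum m v r is conserved.
v₂ = v₁ r₁ / r₂ = (0.724)(0.547) / (0.242) = 1.636 m/s.
W = ΔKE = ½m(v₂² − v₁²) = 1.874 J.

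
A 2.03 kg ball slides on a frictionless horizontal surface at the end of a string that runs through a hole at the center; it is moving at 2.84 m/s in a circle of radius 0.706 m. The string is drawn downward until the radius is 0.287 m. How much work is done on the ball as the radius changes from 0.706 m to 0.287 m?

W ≈ 41.4 J

The only horizontal force on the mass is along the cord (radial), so it exerts no torque about the hole and angular momentum m v r is conserved.
v₂ = v₁ r₁ / r₂ = (2.84)(0.706) / (0.287) = 6.986 m/s.
W = ΔKE = ½m(v₂² − v₁²) = 41.35 J.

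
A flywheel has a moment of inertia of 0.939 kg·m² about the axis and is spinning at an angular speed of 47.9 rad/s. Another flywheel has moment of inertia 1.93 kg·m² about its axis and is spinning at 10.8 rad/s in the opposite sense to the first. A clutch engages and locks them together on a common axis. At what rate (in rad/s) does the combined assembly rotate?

|ω_f| ≈ 8.41 rad/s

The coupling torques are internal; angular momentum about the shared axis is conserved.
Taking A's sense as positive: L = (0.9390)(47.9) − (1.930)(10.8) = 24.13 kg·m²·rad/s.
Combined I = 0.9390 + 1.930 = 2.869 kg·m².
ω_f = L / I = 24.13 / 2.869 = 8.412 rad/s.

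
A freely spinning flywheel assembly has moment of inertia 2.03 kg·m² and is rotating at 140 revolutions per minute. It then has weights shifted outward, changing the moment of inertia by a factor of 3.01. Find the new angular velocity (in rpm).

ω₂ ≈ 46.5 rpm

With no external torque about the axis, L is conserved: I₁ω₁ = I₂ω₂.
I₂ = 3.01 × 2.03 = 6.110 kg·m².
ω₂ = I₁ω₁ / I₂ = (2.030)(140 rpm) / (6.110) = 46.51 rpm.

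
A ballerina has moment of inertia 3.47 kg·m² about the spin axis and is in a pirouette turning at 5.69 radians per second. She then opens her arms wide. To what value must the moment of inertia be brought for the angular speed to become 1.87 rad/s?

I₂ ≈ 10.6 kg·m²

Angular momentum about the spin axis is conserved since the torque about it is zero.
I₂ = I₁ω₁ / ω₂ = (3.47)(5.69) / (1.87) = 10.56 kg·m².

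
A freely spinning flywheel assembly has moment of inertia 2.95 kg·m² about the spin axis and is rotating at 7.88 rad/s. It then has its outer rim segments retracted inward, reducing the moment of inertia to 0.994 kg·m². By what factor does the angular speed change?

Angular momentum about the spin axis is conserved since the torque about it is zero.
ω₂/ω₁ = I₁/I₂ = 2.950 / 0.9940 = 2.968.

ω₂/ω₁ ≈ 2.97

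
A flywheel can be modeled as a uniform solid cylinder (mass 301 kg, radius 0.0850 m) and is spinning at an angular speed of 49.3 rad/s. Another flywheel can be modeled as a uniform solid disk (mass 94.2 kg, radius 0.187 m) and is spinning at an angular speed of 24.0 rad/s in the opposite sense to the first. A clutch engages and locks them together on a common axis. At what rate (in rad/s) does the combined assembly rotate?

No external torque acts about the common axis, so total angular momentum is conserved.
Moments of inertia: I_A = ½(301)(0.0850)² = 1.087 kg·m²; I_B = ½(94.2)(0.187)² = 1.647 kg·m².
Taking A's sense as positive: L = (1.087)(49.3) − (1.647)(24.0) = 14.08 kg·m²·rad/s.
Combined I = 1.087 + 1.647 = 2.734 kg·m².
ω_f = L / I = 14.08 / 2.734 = 5.148 rad/s.

|ω_f| ≈ 5.15 rad/s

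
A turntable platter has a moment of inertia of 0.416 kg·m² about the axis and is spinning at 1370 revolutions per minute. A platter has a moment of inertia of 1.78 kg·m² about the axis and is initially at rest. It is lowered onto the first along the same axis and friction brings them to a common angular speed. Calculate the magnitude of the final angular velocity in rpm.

No external torque acts about the common axis, so total angular momentum is conserved.
Taking A's sense as positive: L = (0.4160)(1370) = 569.9 kg·m²·rpm.
Combined I = 0.4160 + 1.780 = 2.196 kg·m².
ω_f = L / I = 569.9 / 2.196 = 259.5 rpm.

|ω_f| ≈ 260 rpm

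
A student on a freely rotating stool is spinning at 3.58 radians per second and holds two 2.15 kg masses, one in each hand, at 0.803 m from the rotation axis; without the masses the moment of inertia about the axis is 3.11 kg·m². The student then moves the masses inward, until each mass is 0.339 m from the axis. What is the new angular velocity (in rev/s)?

ω₂ ≈ 0.930 rev/s

Angular momentum about the spin axis is conserved since the torque about it is zero.
I₁ = 3.11 + 2(2.15)(0.803)² = 5.883 kg·m²; I₂ = 3.11 + 2(2.15)(0.339)² = 3.604 kg·m².
ω₂ = I₁ω₁ / I₂ = (5.883)(3.58 rad/s) / (3.604) = 5.843 rad/s = 0.9300 rev/s.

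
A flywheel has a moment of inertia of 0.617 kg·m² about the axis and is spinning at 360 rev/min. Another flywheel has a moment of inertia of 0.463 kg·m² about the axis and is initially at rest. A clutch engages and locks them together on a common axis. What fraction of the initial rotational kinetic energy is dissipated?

fraction ≈ 0.429

The coupling torques are internal; angular momentum about the shared axis is conserved.
Taking A's sense as positive: L = (0.6170)(360) = 222.1 kg·m²·rpm.
Combined I = 0.6170 + 0.4630 = 1.080 kg·m².
ω_f = L / I = 222.1 / 1.080 = 205.7 rpm.
KE_i = ½ΣIω² = 438.4 J; KE_f = ½(1.080)(21.54)² = 250.5 J.
Fraction dissipated = (KE_i − KE_f)/KE_i = 0.4287.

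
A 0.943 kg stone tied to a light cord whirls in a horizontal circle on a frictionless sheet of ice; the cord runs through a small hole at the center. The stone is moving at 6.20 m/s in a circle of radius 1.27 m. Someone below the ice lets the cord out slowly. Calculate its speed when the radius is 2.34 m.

Central (radial) force ⇒ zero torque about the center ⇒ m v r is constant.
v₂ = v₁ r₁ / r₂ = (6.20)(1.27) / (2.34) = 3.365 m/s.

v₂ ≈ 3.36 m/s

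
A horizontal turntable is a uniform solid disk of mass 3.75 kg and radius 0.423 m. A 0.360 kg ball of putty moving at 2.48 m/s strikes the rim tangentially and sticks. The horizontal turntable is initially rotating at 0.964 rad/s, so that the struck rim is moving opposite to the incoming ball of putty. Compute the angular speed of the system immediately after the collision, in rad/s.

|ω_f| ≈ 0.136 rad/s

The axle reaction passes through the axle and exerts no torque about it; angular momentum about the axle is conserved through the impact.
I_p = ½(3.75)(0.423)² = 0.3355 kg·m². Taking the sense of the ball of putty's angular momentum as positive, L_{ball} = m v R = (0.360)(2.48)(0.423) = 0.3777 kg·m²/s.
L_i = −I_p ω_p + m v R = −(0.3355)(0.964) + 0.3777 = 0.05424 kg·m²/s.
After sticking, I_f = I_p + m R² = 0.3355 + (0.360)(0.423)² = 0.3999 kg·m².
ω_f = L_i / I_f = 0.05424 / 0.3999 = 0.1356 rad/s.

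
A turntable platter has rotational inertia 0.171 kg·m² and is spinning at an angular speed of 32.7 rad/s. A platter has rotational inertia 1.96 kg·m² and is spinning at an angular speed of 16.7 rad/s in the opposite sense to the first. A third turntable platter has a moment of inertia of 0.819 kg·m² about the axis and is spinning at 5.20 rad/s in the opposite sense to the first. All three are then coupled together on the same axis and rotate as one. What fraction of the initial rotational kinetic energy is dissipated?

fraction ≈ 0.555

No external torque acts about the common axis, so total angular momentum is conserved.
Taking A's sense as positive: L = (0.1710)(32.7) − (1.960)(16.7) − (0.8190)(5.20) = -31.40 kg·m²·rad/s.
Combined I = 0.1710 + 1.960 + 0.8190 = 2.950 kg·m².
ω_f = L / I = -31.40 / 2.950 = -10.64 rad/s.
KE_i = ½ΣIω² = 375.8 J; KE_f = ½(2.950)(10.64)² = 167.1 J.
Fraction dissipated = (KE_i − KE_f)/KE_i = 0.5554.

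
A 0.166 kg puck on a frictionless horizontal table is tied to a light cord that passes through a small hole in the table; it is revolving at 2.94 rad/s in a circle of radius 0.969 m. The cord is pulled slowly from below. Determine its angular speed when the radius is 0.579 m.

No torque about the axis ⇒ m r₁² ω₁ = m r₂² ω₂.
ω₂ = ω₁ (r₁/r₂)² = (2.94)(0.969/0.579)² = 8.235 rad/s.

ω₂ ≈ 8.23 rad/s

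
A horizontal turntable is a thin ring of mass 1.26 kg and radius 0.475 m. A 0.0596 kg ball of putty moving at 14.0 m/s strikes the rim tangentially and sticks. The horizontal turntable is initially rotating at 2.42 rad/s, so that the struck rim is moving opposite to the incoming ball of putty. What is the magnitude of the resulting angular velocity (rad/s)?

About the axle the impulsive forces during the collision are internal, so angular momentum about that axis is conserved.
I_p = (1.26)(0.475)² = 0.2843 kg·m². Taking the sense of the ball of putty's angular momentum as positive, L_{ball} = m v R = (0.0596)(14.0)(0.475) = 0.3963 kg·m²/s.
L_i = −I_p ω_p + m v R = −(0.2843)(2.42) + 0.3963 = -0.2916 kg·m²/s.
After sticking, I_f = I_p + m R² = 0.2843 + (0.0596)(0.475)² = 0.2977 kg·m².
ω_f = L_i / I_f = -0.2916 / 0.2977 = -0.9795 rad/s.

|ω_f| ≈ 0.980 rad/s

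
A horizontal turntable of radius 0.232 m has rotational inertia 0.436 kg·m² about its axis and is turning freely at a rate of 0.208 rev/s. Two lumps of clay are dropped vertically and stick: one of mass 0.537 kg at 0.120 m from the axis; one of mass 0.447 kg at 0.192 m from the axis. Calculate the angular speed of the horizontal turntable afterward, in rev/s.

The added mass arrives with no angular momentum about the axis, and any external torque about the axis is negligible, so the system's angular momentum is conserved.
Added inertia Σmr² = (0.537)(0.120)² + (0.447)(0.192)² = 0.02421 kg·m²; I_f = 0.4360 + 0.02421 = 0.4602 kg·m².
ω_f = I_p ω_i / I_f = (0.4360)(0.208) / 0.4602 = 0.1971 rev/s.

ω_f ≈ 0.197 rev/s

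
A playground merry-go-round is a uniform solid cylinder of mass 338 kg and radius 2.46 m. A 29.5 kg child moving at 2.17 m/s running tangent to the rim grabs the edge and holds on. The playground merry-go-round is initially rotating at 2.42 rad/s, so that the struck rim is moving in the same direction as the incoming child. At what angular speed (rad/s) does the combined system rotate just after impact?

|ω_f| ≈ 2.19 rad/s

About the axle the impulsive forces during the collision are internal, so angular momentum about that axis is conserved.
I_p = ½(338)(2.46)² = 1023 kg·m². Taking the sense of the child's angular momentum as positive, L_{child} = m v R = (29.5)(2.17)(2.46) = 157.5 kg·m²/s.
L_i = +I_p ω_p + m v R = +(1023)(2.42) + 157.5 = 2632 kg·m²/s.
After sticking, I_f = I_p + m R² = 1023 + (29.5)(2.46)² = 1201 kg·m².
ω_f = L_i / I_f = 2632 / 1201 = 2.191 rad/s.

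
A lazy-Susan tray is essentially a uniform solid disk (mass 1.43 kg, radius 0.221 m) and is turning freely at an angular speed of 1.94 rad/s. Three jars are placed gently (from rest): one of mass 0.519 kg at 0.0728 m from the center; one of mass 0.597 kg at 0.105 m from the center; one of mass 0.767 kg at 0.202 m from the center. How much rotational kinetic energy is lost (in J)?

The added mass arrives with no angular momentum about the center, and any external torque about the center is negligible, so the system's angular momentum is conserved.
I_p = ½(1.43)(0.221)² = 0.03492 kg·m².
Added inertia Σmr² = (0.519)(0.0728)² + (0.597)(0.105)² + (0.767)(0.202)² = 0.04063 kg·m²; I_f = 0.03492 + 0.04063 = 0.07555 kg·m².
ω_f = I_p ω_i / I_f = (0.03492)(1.94) / 0.07555 = 0.8967 rad/s.
KE_i = ½(0.03492)(1.940 rad/s)² = 0.06571 J; KE_f = ½(0.07555)(0.8967)² = 0.03038 J.

energy lost ≈ 0.0353 J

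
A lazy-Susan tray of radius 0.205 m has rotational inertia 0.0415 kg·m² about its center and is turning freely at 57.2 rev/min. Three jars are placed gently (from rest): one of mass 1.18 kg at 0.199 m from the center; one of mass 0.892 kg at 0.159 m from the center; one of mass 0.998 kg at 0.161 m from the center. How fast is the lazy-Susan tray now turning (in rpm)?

ω_f ≈ 17.4 rpm

The added mass arrives with no angular momentum about the center, and any external torque about the center is negligible, so the system's angular momentum is conserved.
Added inertia Σmr² = (1.18)(0.199)² + (0.892)(0.159)² + (0.998)(0.161)² = 0.09515 kg·m²; I_f = 0.04150 + 0.09515 = 0.1366 kg·m².
ω_f = I_p ω_i / I_f = (0.04150)(57.2) / 0.1366 = 17.37 rpm.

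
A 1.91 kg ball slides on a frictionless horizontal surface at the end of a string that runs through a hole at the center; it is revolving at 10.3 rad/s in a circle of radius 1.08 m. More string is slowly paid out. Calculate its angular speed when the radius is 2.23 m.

No torque about the axis ⇒ m r₁² ω₁ = m r₂² ω₂.
ω₂ = ω₁ (r₁/r₂)² = (10.3)(1.08/2.23)² = 2.416 rad/s.

ω₂ ≈ 2.42 rad/s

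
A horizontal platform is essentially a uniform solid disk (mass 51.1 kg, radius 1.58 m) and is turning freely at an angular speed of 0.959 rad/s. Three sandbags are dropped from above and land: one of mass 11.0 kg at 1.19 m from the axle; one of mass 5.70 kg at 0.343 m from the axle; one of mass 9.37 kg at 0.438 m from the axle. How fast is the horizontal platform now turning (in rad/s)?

ω_f ≈ 0.748 rad/s

No external torque acts about the axle; L_before = L_after.
I_p = ½(51.1)(1.58)² = 63.78 kg·m².
Added inertia Σmr² = (11.0)(1.19)² + (5.70)(0.343)² + (9.37)(0.438)² = 18.05 kg·m²; I_f = 63.78 + 18.05 = 81.83 kg·m².
ω_f = I_p ω_i / I_f = (63.78)(0.959) / 81.83 = 0.7475 rad/s.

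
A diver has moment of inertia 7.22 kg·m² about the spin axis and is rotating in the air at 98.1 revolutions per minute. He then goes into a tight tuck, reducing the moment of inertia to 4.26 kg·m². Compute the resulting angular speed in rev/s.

With no external torque about the axis, L is conserved: I₁ω₁ = I₂ω₂.
ω₂ = I₁ω₁ / I₂ = (7.220)(98.1 rpm) / (4.260) = 166.3 rpm = 2.771 rev/s.

ω₂ ≈ 2.77 rev/s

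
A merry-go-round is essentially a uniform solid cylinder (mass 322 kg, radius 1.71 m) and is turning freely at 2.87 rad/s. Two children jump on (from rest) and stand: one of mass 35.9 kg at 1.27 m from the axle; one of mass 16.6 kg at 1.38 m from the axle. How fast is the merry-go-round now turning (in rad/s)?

The added mass arrives with no angular momentum about the axle, and any external torque about the axle is negligible, so the system's angular momentum is conserved.
I_p = ½(322)(1.71)² = 470.8 kg·m².
Added inertia Σmr² = (35.9)(1.27)² + (16.6)(1.38)² = 89.52 kg·m²; I_f = 470.8 + 89.52 = 560.3 kg·m².
ω_f = I_p ω_i / I_f = (470.8)(2.87) / 560.3 = 2.411 rad/s.

ω_f ≈ 2.41 rad/s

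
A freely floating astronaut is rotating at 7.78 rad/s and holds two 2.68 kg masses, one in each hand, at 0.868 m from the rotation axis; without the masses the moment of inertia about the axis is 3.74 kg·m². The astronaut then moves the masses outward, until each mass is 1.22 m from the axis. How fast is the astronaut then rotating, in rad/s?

ω₂ ≈ 5.16 rad/s

With no external torque about the axis, L is conserved: I₁ω₁ = I₂ω₂.
I₁ = 3.74 + 2(2.68)(0.868)² = 7.778 kg·m²; I₂ = 3.74 + 2(2.68)(1.22)² = 11.72 kg·m².
ω₂ = I₁ω₁ / I₂ = (7.778)(7.78 rad/s) / (11.72) = 5.164 rad/s.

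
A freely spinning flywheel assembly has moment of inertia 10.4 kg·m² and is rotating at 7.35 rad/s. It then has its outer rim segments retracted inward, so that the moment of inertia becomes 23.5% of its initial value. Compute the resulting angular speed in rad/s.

With no external torque about the axis, L is conserved: I₁ω₁ = I₂ω₂.
I₂ = 0.235 × 10.4 = 2.444 kg·m².
ω₂ = I₁ω₁ / I₂ = (10.40)(7.35 rad/s) / (2.444) = 31.28 rad/s.

ω₂ ≈ 31.3 rad/s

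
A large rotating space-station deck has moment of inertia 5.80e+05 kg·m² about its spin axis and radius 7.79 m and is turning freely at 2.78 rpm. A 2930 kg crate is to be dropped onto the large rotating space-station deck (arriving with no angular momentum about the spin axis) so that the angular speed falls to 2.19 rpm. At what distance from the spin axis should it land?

r ≈ 7.30 m

The added mass arrives with no angular momentum about the spin axis, and any external torque about the spin axis is negligible, so the system's angular momentum is conserved.
I_p ω_i = (I_p + m r²) ω_f ⇒ m r² = I_p(ω_i/ω_f − 1) = 5.800e+05(2.78/2.19 − 1) = 1.563e+05 kg·m².
r = √(1.563e+05/2930) = 7.303 m.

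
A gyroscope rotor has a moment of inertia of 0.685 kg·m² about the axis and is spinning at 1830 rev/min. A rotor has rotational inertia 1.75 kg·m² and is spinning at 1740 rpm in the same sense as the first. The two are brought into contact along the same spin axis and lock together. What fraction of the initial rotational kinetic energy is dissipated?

fraction ≈ 0.000525

No external torque acts about the common axis, so total angular momentum is conserved.
Taking A's sense as positive: L = (0.6850)(1830) + (1.750)(1740) = 4299 kg·m²·rpm.
Combined I = 0.6850 + 1.750 = 2.435 kg·m².
ω_f = L / I = 4299 / 2.435 = 1765 rpm.
KE_i = ½ΣIω² = 41630 J; KE_f = ½(2.435)(184.9)² = 41610 J.
Fraction dissipated = (KE_i − KE_f)/KE_i = 0.0005252.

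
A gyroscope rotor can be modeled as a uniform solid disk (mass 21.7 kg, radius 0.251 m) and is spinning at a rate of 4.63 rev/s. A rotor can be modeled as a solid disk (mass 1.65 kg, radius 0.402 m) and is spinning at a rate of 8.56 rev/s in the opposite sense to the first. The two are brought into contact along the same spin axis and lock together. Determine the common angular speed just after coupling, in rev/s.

|ω_f| ≈ 2.48 rev/s

No external torque acts about the common axis, so total angular momentum is conserved.
Moments of inertia: I_A = ½(21.7)(0.251)² = 0.6836 kg·m²; I_B = ½(1.65)(0.402)² = 0.1333 kg·m².
Taking A's sense as positive: L = (0.6836)(4.63) − (0.1333)(8.56) = 2.024 kg·m²·rev/s.
Combined I = 0.6836 + 0.1333 = 0.8169 kg·m².
ω_f = L / I = 2.024 / 0.8169 = 2.477 rev/s.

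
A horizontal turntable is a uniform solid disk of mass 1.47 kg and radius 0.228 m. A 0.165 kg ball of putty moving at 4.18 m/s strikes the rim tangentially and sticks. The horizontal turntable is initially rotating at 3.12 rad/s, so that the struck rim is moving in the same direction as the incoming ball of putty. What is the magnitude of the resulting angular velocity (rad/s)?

The axle reaction passes through the axle and exerts no torque about it; angular momentum about the axle is conserved through the impact.
I_p = ½(1.47)(0.228)² = 0.03821 kg·m². Taking the sense of the ball of putty's angular momentum as positive, L_{ball} = m v R = (0.165)(4.18)(0.228) = 0.1573 kg·m²/s.
L_i = +I_p ω_p + m v R = +(0.03821)(3.12) + 0.1573 = 0.2765 kg·m²/s.
After sticking, I_f = I_p + m R² = 0.03821 + (0.165)(0.228)² = 0.04679 kg·m².
ω_f = L_i / I_f = 0.2765 / 0.04679 = 5.909 rad/s.

|ω_f| ≈ 5.91 rad/s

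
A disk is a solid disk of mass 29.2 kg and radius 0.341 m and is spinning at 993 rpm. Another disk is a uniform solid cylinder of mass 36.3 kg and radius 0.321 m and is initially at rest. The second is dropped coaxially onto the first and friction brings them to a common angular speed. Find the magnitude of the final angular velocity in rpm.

The coupling torques are internal; angular momentum about the shared axis is conserved.
Moments of inertia: I_A = ½(29.2)(0.341)² = 1.698 kg·m²; I_B = ½(36.3)(0.321)² = 1.870 kg·m².
Taking A's sense as positive: L = (1.698)(993) = 1686 kg·m²·rpm.
Combined I = 1.698 + 1.870 = 3.568 kg·m².
ω_f = L / I = 1686 / 3.568 = 472.5 rpm.

|ω_f| ≈ 472 rpm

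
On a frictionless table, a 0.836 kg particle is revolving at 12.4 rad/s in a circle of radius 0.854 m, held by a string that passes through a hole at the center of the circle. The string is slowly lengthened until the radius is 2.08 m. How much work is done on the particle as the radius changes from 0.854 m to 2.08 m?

The constraining force is radial, so m r² ω about the center is conserved.
ω₂ = ω₁ (r₁/r₂)² = (12.4)(0.854/2.08)² = 2.090 rad/s.
W = ΔKE = ½m(v₂² − v₁²) = -38.97 J.

W ≈ -39.0 J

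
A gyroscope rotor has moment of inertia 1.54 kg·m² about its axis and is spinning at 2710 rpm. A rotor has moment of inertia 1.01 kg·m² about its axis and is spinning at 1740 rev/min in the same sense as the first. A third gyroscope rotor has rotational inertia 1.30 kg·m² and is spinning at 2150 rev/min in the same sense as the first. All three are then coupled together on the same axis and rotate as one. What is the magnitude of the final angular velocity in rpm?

|ω_f| ≈ 2270 rpm

No external torque acts about the common axis, so total angular momentum is conserved.
Taking A's sense as positive: L = (1.540)(2710) + (1.010)(1740) + (1.300)(2150) = 8726 kg·m²·rpm.
Combined I = 1.540 + 1.010 + 1.300 = 3.850 kg·m².
ω_f = L / I = 8726 / 3.850 = 2266 rpm.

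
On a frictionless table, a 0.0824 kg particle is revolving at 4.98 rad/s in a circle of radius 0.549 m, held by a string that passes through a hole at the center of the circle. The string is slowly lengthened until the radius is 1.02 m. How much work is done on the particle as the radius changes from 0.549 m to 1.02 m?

No torque about the axis ⇒ m r₁² ω₁ = m r₂² ω₂.
ω₂ = ω₁ (r₁/r₂)² = (4.98)(0.549/1.02)² = 1.443 rad/s.
W = ΔKE = ½m(v₂² − v₁²) = -0.2187 J.

W ≈ -0.219 J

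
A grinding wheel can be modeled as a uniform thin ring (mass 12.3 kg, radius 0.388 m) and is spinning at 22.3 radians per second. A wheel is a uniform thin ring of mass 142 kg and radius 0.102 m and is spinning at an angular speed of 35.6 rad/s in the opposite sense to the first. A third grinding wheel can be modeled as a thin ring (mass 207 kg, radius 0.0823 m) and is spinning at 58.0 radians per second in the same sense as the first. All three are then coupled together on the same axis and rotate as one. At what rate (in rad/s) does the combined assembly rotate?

The coupling torques are internal; angular momentum about the shared axis is conserved.
Moments of inertia: I_A = (12.3)(0.388)² = 1.852 kg·m²; I_B = (142)(0.102)² = 1.477 kg·m²; I_C = (207)(0.0823)² = 1.402 kg·m².
Taking A's sense as positive: L = (1.852)(22.3) − (1.477)(35.6) + (1.402)(58.0) = 70.02 kg·m²·rad/s.
Combined I = 1.852 + 1.477 + 1.402 = 4.731 kg·m².
ω_f = L / I = 70.02 / 4.731 = 14.80 rad/s.

|ω_f| ≈ 14.8 rad/s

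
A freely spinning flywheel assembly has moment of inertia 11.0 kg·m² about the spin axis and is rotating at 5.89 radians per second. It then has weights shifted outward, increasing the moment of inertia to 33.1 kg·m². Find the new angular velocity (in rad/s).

ω₂ ≈ 1.96 rad/s

Angular momentum about the spin axis is conserved since the torque about it is zero.
ω₂ = I₁ω₁ / I₂ = (11.00)(5.89 rad/s) / (33.10) = 1.957 rad/s.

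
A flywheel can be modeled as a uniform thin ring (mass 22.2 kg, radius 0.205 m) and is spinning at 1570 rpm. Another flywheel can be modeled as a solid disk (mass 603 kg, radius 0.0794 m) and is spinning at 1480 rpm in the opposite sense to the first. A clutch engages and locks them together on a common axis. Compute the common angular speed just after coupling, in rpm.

No external torque acts about the common axis, so total angular momentum is conserved.
Moments of inertia: I_A = (22.2)(0.205)² = 0.9330 kg·m²; I_B = ½(603)(0.0794)² = 1.901 kg·m².
Taking A's sense as positive: L = (0.9330)(1570) − (1.901)(1480) = -1348 kg·m²·rpm.
Combined I = 0.9330 + 1.901 = 2.834 kg·m².
ω_f = L / I = -1348 / 2.834 = -475.8 rpm.

|ω_f| ≈ 476 rpm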